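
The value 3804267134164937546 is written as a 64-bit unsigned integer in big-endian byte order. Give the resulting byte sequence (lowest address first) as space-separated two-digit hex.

3804267134164937546 in hexadecimal, padded to 64 bits, is 0x34CB78CD7A982B4A.
Split into bytes (most-significant first): 34 CB 78 CD 7A 98 2B 4A.
Big-endian stores the most-significant byte at the lowest address.
So the memory order matches the most-significant-first order: 34 CB 78 CD 7A 98 2B 4A.

34 CB 78 CD 7A 98 2B 4A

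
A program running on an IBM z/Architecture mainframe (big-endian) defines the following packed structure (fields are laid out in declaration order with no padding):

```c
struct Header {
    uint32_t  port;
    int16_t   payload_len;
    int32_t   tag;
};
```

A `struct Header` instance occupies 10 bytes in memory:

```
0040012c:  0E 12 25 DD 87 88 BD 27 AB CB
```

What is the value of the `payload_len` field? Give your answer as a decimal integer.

`payload_len` follows `port` (4 bytes), so it starts at byte offset 4 and occupies 2 bytes.
Bytes at offsets 4..5: 87 88.
In big-endian order the high byte comes first in memory.
The bytes are already most-significant first: 0x8788.
Top bit is set, so as a signed 16-bit value this is 0x8788 − 2^16 = -30840.

-30840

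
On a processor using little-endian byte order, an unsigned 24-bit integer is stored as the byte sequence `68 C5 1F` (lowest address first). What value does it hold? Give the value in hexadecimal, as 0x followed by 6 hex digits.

0x1FC568

Little-endian: lowest address holds the least-significant byte.
Reassemble most-significant byte first: 1F C5 68 → 0x1FC568.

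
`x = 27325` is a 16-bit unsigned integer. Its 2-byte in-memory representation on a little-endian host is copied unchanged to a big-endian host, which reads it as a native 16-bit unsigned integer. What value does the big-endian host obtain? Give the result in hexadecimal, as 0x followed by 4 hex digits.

0xBD6A

27325 in 16-bit hexadecimal is 0x6ABD.
Stored little-endian, the bytes at ascending addresses are BD 6A.
Read back as big-endian, the last byte is least significant, giving 0xBD6A.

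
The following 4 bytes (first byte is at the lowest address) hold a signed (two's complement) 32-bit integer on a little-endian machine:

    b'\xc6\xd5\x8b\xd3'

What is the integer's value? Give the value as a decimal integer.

-745810490

In little-endian order the low byte comes first in memory.
Reassemble most-significant byte first: D3 8B D5 C6 → 0xD38BD5C6.
Top bit is set, so as a signed 32-bit value this is 0xD38BD5C6 − 2^32 = -745810490.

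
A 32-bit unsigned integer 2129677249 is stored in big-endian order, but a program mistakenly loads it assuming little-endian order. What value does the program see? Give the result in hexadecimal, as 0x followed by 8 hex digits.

0xC14BF07E

2129677249 in 32-bit hexadecimal is 0x7EF04BC1.
Stored big-endian, the bytes at ascending addresses are 7E F0 4B C1.
Read back as little-endian, the first byte is least significant, giving 0xC14BF07E.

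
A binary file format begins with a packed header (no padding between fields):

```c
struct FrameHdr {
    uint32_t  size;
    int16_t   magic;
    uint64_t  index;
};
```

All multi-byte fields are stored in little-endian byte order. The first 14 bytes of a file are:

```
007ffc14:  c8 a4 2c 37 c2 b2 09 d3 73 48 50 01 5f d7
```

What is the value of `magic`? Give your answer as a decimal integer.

`magic` follows `size` (4 bytes), so it starts at byte offset 4 and occupies 2 bytes.
Bytes at offsets 4..5: C2 B2.
Little-endian stores the least-significant byte at the lowest address.
Reassemble most-significant byte first: B2 C2 → 0xB2C2.
Top bit is set, so as a signed 16-bit value this is 0xB2C2 − 2^16 = -19774.

-19774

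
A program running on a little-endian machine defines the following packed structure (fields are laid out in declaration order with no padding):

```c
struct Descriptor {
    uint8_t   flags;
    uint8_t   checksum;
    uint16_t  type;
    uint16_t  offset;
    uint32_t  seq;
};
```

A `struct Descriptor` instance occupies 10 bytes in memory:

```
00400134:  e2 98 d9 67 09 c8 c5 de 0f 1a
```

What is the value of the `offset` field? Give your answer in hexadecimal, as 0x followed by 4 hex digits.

0xC809

`offset` follows `flags` (1 B), `checksum` (1 B), `type` (2 B), so it starts at offset 1 + 1 + 2 = 4 and occupies 2 bytes.
Bytes at offsets 4..5: 09 C8.
Little-endian stores the least-significant byte at the lowest address.
Reassemble most-significant byte first: C8 09 → 0xC809.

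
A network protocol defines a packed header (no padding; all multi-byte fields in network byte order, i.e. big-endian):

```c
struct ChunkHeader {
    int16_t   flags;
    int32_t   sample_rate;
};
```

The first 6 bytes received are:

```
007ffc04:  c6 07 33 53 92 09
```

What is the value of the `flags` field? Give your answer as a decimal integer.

`flags` is the first field, at byte offset 0, occupying 2 bytes.
Bytes at offsets 0..1: C6 07.
Big-endian stores the most-significant byte at the lowest address.
The bytes are already most-significant first: 0xC607.
Top bit is set, so as a signed 16-bit value this is 0xC607 − 2^16 = -14841.

-14841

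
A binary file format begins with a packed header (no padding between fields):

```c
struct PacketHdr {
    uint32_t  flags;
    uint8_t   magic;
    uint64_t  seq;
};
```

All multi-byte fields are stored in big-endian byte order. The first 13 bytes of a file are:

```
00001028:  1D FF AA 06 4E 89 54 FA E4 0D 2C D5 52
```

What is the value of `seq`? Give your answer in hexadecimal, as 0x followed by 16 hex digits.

0x8954FAE40D2CD552

`seq` follows `flags` (4 B), `magic` (1 B), so it starts at offset 4 + 1 = 5 and occupies 8 bytes.
Bytes at offsets 5..12: 89 54 FA E4 0D 2C D5 52.
Big-endian: lowest address holds the most-significant byte.
The bytes are already most-significant first: 0x8954FAE40D2CD552.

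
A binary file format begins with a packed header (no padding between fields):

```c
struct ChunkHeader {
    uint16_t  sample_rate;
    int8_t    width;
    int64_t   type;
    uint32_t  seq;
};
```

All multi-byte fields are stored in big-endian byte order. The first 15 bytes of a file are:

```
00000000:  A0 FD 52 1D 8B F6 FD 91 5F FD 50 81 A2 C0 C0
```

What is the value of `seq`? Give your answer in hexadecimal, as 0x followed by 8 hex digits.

`seq` follows `sample_rate` (2 B), `width` (1 B), `type` (8 B), so it starts at offset 2 + 1 + 8 = 11 and occupies 4 bytes.
Bytes at offsets 11..14: 81 A2 C0 C0.
Big-endian stores the most-significant byte at the lowest address.
The bytes are already most-significant first: 0x81A2C0C0.

0x81A2C0C0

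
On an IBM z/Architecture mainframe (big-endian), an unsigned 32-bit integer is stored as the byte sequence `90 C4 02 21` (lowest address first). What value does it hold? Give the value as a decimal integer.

2428764705

Big-endian: lowest address holds the most-significant byte.
The bytes are already most-significant first: 0x90C40221.
0x90C40221 = 2428764705.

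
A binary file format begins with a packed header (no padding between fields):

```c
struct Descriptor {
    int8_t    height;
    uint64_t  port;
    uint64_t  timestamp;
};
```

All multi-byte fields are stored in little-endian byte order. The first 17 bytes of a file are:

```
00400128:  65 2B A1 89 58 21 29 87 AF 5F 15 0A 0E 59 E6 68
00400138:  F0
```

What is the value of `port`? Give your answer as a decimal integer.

12648123301689401643

`port` follows `height` (1 byte), so it starts at byte offset 1 and occupies 8 bytes.
Bytes at offsets 1..8: 2B A1 89 58 21 29 87 AF.
Little-endian stores the least-significant byte at the lowest address.
Reassemble most-significant byte first: AF 87 29 21 58 89 A1 2B → 0xAF8729215889A12B.
0xAF8729215889A12B = 12648123301689401643.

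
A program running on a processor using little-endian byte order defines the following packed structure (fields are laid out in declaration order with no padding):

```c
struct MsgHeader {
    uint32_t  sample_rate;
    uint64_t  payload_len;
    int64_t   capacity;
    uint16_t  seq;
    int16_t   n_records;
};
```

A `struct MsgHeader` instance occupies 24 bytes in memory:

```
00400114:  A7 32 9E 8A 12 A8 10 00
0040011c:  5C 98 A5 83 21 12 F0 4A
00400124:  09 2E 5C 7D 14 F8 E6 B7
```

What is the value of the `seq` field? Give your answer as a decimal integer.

`seq` follows `sample_rate` (4 B), `payload_len` (8 B), `capacity` (8 B), so it starts at offset 4 + 8 + 8 = 20 and occupies 2 bytes.
Bytes at offsets 20..21: 14 F8.
Little-endian: lowest address holds the least-significant byte.
Reassemble most-significant byte first: F8 14 → 0xF814.
0xF814 = 63508.

63508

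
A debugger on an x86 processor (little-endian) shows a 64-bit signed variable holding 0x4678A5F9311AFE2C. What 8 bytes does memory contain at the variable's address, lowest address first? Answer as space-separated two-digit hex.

2C FE 1A 31 F9 A5 78 46

Split into bytes (most-significant first): 46 78 A5 F9 31 1A FE 2C.
In little-endian order the low byte comes first in memory.
So at ascending addresses the bytes are 2C FE 1A 31 F9 A5 78 46.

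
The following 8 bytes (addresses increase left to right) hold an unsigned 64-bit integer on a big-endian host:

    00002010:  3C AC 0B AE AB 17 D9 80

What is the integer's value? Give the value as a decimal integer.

4371882183092590976

Big-endian stores the most-significant byte at the lowest address.
The bytes are already most-significant first: 0x3CAC0BAEAB17D980.
0x3CAC0BAEAB17D980 = 4371882183092590976.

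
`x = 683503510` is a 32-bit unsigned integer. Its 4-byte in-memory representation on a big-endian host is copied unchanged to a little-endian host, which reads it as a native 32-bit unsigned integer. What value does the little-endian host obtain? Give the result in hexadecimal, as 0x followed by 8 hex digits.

0x966FBD28

683503510 in 32-bit hexadecimal is 0x28BD6F96.
Stored big-endian, the bytes at ascending addresses are 28 BD 6F 96.
Read back as little-endian, the first byte is least significant, giving 0x966FBD28.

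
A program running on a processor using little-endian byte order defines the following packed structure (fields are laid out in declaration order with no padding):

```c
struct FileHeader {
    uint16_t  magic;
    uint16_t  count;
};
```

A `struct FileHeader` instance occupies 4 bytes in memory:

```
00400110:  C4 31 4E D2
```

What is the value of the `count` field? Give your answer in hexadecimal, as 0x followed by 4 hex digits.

0xD24E

`count` follows `magic` (2 bytes), so it starts at byte offset 2 and occupies 2 bytes.
Bytes at offsets 2..3: 4E D2.
Little-endian: lowest address holds the least-significant byte.
Reassemble most-significant byte first: D2 4E → 0xD24E.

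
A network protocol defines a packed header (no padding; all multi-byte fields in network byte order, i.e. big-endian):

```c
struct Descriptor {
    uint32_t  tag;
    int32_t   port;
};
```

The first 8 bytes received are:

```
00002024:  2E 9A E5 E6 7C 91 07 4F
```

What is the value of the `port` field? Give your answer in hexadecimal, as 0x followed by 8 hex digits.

0x7C91074F

`port` follows `tag` (4 bytes), so it starts at byte offset 4 and occupies 4 bytes.
Bytes at offsets 4..7: 7C 91 07 4F.
In big-endian order the high byte comes first in memory.
The bytes are already most-significant first: 0x7C91074F.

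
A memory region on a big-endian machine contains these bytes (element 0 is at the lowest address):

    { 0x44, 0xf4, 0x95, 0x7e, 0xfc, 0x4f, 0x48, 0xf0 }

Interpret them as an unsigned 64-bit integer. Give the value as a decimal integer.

Big-endian: lowest address holds the most-significant byte.
The bytes are already most-significant first: 0x44F4957EFC4F48F0.
0x44F4957EFC4F48F0 = 4968760661527972080.

4968760661527972080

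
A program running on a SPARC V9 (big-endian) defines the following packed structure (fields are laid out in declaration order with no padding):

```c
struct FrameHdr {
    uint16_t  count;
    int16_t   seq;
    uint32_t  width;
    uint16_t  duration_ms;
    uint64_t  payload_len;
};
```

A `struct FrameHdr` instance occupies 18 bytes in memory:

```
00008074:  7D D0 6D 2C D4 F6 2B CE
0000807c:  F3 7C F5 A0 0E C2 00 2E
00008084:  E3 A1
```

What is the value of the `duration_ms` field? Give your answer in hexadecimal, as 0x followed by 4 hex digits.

`duration_ms` follows `count` (2 B), `seq` (2 B), `width` (4 B), so it starts at offset 2 + 2 + 4 = 8 and occupies 2 bytes.
Bytes at offsets 8..9: F3 7C.
In big-endian order the high byte comes first in memory.
The bytes are already most-significant first: 0xF37C.

0xF37C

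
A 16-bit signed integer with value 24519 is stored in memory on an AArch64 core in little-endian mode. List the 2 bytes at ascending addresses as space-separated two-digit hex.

24519 in hexadecimal, padded to 16 bits, is 0x5FC7.
Split into bytes (most-significant first): 5F C7.
In little-endian order the low byte comes first in memory.
So at ascending addresses the bytes are C7 5F.

C7 5F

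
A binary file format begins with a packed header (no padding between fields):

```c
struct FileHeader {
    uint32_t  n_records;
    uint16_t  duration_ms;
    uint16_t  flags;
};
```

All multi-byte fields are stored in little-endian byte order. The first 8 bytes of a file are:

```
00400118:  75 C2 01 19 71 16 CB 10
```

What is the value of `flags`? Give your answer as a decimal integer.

4299

`flags` follows `n_records` (4 B), `duration_ms` (2 B), so it starts at offset 4 + 2 = 6 and occupies 2 bytes.
Bytes at offsets 6..7: CB 10.
In little-endian order the low byte comes first in memory.
Reassemble most-significant byte first: 10 CB → 0x10CB.
0x10CB = 4299.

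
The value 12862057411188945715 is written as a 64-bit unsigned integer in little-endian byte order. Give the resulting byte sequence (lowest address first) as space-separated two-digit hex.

33 F3 98 C2 11 35 7F B2

12862057411188945715 in hexadecimal, padded to 64 bits, is 0xB27F3511C298F333.
Split into bytes (most-significant first): B2 7F 35 11 C2 98 F3 33.
In little-endian order the low byte comes first in memory.
So at ascending addresses the bytes are 33 F3 98 C2 11 35 7F B2.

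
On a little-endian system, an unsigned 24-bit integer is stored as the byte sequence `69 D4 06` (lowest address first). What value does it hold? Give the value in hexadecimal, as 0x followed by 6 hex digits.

Little-endian stores the least-significant byte at the lowest address.
Reassemble most-significant byte first: 06 D4 69 → 0x06D469.

0x06D469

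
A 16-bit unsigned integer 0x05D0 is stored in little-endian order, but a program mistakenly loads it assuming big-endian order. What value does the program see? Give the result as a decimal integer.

53253

Stored little-endian, the bytes at ascending addresses are D0 05.
Read back as big-endian, the last byte is least significant, giving 0xD005.
0xD005 = 53253.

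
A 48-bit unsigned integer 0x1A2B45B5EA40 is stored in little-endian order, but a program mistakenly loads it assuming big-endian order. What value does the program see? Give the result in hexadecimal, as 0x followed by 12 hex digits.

0x40EAB5452B1A

Stored little-endian, the bytes at ascending addresses are 40 EA B5 45 2B 1A.
Read back as big-endian, the last byte is least significant, giving 0x40EAB5452B1A.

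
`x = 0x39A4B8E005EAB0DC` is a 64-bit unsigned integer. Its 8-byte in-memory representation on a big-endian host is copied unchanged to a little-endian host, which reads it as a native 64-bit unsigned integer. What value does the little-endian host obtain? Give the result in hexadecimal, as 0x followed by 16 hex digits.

0xDCB0EA05E0B8A439

Stored big-endian, the bytes at ascending addresses are 39 A4 B8 E0 05 EA B0 DC.
Read back as little-endian, the first byte is least significant, giving 0xDCB0EA05E0B8A439.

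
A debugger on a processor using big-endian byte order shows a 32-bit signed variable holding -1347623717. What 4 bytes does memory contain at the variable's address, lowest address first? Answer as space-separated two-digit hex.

Two's complement of -1347623717 in 32 bits: 1347623717 = 0x50531B25; invert → 0xAFACE4DA; add 1 → 0xAFACE4DB.
Split into bytes (most-significant first): AF AC E4 DB.
Big-endian stores the most-significant byte at the lowest address.
So the memory order matches the most-significant-first order: AF AC E4 DB.

AF AC E4 DB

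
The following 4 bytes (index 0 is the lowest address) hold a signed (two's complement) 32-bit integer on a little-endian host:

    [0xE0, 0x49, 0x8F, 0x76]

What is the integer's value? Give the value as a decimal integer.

1989102048

In little-endian order the low byte comes first in memory.
Reassemble most-significant byte first: 76 8F 49 E0 → 0x768F49E0.
0x768F49E0 = 1989102048.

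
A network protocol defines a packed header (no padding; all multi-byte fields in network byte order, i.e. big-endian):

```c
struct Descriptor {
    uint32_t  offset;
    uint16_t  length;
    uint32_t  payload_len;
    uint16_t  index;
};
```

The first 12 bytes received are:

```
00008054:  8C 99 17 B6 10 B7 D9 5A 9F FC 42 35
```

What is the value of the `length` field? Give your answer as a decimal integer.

4279

`length` follows `offset` (4 bytes), so it starts at byte offset 4 and occupies 2 bytes.
Bytes at offsets 4..5: 10 B7.
Big-endian stores the most-significant byte at the lowest address.
The bytes are already most-significant first: 0x10B7.
0x10B7 = 4279.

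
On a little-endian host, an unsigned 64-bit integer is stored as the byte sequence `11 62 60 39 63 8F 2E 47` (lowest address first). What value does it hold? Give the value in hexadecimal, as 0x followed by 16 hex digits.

Little-endian stores the least-significant byte at the lowest address.
Reassemble most-significant byte first: 47 2E 8F 63 39 60 62 11 → 0x472E8F6339606211.

0x472E8F6339606211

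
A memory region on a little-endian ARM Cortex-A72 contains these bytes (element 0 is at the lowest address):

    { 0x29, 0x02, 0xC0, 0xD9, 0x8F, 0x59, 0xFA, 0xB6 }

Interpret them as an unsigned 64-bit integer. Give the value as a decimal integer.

In little-endian order the low byte comes first in memory.
Reassemble most-significant byte first: B6 FA 59 8F D9 C0 02 29 → 0xB6FA598FD9C00229.
0xB6FA598FD9C00229 = 13184949333448983081.

13184949333448983081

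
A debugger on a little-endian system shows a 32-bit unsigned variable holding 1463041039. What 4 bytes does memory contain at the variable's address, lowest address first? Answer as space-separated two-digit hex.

0F 3C 34 57

1463041039 in hexadecimal, padded to 32 bits, is 0x57343C0F.
Split into bytes (most-significant first): 57 34 3C 0F.
In little-endian order the low byte comes first in memory.
So at ascending addresses the bytes are 0F 3C 34 57.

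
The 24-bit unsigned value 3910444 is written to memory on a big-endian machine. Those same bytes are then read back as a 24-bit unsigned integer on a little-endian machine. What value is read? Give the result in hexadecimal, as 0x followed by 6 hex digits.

0x2CAB3B

3910444 in 24-bit hexadecimal is 0x3BAB2C.
Stored big-endian, the bytes at ascending addresses are 3B AB 2C.
Read back as little-endian, the first byte is least significant, giving 0x2CAB3B.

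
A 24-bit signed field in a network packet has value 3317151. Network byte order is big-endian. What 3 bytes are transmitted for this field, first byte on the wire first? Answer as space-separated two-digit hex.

3317151 in hexadecimal, padded to 24 bits, is 0x329D9F.
Split into bytes (most-significant first): 32 9D 9F.
In big-endian order the high byte comes first in memory.
So the memory order matches the most-significant-first order: 32 9D 9F.

32 9D 9F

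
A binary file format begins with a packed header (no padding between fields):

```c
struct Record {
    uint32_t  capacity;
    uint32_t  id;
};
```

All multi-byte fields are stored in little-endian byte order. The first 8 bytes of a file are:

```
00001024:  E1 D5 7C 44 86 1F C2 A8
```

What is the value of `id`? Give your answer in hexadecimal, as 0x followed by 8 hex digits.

`id` follows `capacity` (4 bytes), so it starts at byte offset 4 and occupies 4 bytes.
Bytes at offsets 4..7: 86 1F C2 A8.
Little-endian stores the least-significant byte at the lowest address.
Reassemble most-significant byte first: A8 C2 1F 86 → 0xA8C21F86.

0xA8C21F86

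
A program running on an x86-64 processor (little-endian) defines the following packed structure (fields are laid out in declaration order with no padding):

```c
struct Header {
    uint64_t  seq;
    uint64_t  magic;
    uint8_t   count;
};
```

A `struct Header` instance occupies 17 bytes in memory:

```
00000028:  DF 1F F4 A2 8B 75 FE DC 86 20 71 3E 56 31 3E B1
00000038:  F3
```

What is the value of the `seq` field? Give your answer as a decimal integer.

15924294575023464415

`seq` is the first field, at byte offset 0, occupying 8 bytes.
Bytes at offsets 0..7: DF 1F F4 A2 8B 75 FE DC.
In little-endian order the low byte comes first in memory.
Reassemble most-significant byte first: DC FE 75 8B A2 F4 1F DF → 0xDCFE758BA2F41FDF.
0xDCFE758BA2F41FDF = 15924294575023464415.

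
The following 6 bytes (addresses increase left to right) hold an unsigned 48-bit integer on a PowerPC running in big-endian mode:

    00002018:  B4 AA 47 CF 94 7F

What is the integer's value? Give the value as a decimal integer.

Big-endian stores the most-significant byte at the lowest address.
The bytes are already most-significant first: 0xB4AA47CF947F.
0xB4AA47CF947F = 198643442226303.

198643442226303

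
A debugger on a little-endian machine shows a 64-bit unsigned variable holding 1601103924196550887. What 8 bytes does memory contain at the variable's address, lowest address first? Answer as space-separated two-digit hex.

E7 28 38 3A 89 43 38 16

1601103924196550887 in hexadecimal, padded to 64 bits, is 0x163843893A3828E7.
Split into bytes (most-significant first): 16 38 43 89 3A 38 28 E7.
In little-endian order the low byte comes first in memory.
So at ascending addresses the bytes are E7 28 38 3A 89 43 38 16.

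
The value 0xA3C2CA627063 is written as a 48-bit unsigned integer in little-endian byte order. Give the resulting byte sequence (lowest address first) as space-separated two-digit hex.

63 70 62 CA C2 A3

Split into bytes (most-significant first): A3 C2 CA 62 70 63.
In little-endian order the low byte comes first in memory.
So at ascending addresses the bytes are 63 70 62 CA C2 A3.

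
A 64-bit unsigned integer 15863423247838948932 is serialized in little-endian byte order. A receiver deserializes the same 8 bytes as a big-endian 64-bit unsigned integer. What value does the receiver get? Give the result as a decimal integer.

15863423247838948932 in 64-bit hexadecimal is 0xDC263365591D2E44.
Stored little-endian, the bytes at ascending addresses are 44 2E 1D 59 65 33 26 DC.
Read back as big-endian, the last byte is least significant, giving 0x442E1D59653326DC.
0x442E1D59653326DC = 4912896513294935772.

4912896513294935772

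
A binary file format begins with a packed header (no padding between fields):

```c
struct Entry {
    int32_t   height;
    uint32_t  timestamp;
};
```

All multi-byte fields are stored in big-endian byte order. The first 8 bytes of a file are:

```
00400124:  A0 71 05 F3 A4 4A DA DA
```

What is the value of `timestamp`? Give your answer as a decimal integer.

`timestamp` follows `height` (4 bytes), so it starts at byte offset 4 and occupies 4 bytes.
Bytes at offsets 4..7: A4 4A DA DA.
In big-endian order the high byte comes first in memory.
The bytes are already most-significant first: 0xA44ADADA.
0xA44ADADA = 2756369114.

2756369114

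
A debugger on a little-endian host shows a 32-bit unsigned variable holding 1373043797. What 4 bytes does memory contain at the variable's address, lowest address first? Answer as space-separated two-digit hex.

55 FC D6 51

1373043797 in hexadecimal, padded to 32 bits, is 0x51D6FC55.
Split into bytes (most-significant first): 51 D6 FC 55.
Little-endian stores the least-significant byte at the lowest address.
So at ascending addresses the bytes are 55 FC D6 51.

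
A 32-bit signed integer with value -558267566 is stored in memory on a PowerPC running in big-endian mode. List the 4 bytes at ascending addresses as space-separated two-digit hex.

DE B9 83 52

Two's complement of -558267566 in 32 bits: 558267566 = 0x21467CAE; invert → 0xDEB98351; add 1 → 0xDEB98352.
Split into bytes (most-significant first): DE B9 83 52.
Big-endian stores the most-significant byte at the lowest address.
So the memory order matches the most-significant-first order: DE B9 83 52.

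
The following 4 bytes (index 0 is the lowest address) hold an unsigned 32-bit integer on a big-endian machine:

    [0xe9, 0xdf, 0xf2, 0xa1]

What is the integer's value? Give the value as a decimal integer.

3923767969

In big-endian order the high byte comes first in memory.
The bytes are already most-significant first: 0xE9DFF2A1.
0xE9DFF2A1 = 3923767969.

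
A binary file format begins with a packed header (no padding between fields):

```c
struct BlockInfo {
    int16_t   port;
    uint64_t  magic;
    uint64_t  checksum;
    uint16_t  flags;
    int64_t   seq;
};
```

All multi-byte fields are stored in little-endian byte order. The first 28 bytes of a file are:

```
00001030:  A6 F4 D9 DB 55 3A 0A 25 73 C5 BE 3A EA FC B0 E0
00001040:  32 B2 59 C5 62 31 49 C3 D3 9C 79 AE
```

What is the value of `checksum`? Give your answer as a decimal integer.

12840572538348780222

`checksum` follows `port` (2 B), `magic` (8 B), so it starts at offset 2 + 8 = 10 and occupies 8 bytes.
Bytes at offsets 10..17: BE 3A EA FC B0 E0 32 B2.
Little-endian: lowest address holds the least-significant byte.
Reassemble most-significant byte first: B2 32 E0 B0 FC EA 3A BE → 0xB232E0B0FCEA3ABE.
0xB232E0B0FCEA3ABE = 12840572538348780222.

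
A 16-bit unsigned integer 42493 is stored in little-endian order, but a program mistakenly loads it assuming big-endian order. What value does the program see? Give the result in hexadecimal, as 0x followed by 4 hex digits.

42493 in 16-bit hexadecimal is 0xA5FD.
Stored little-endian, the bytes at ascending addresses are FD A5.
Read back as big-endian, the last byte is least significant, giving 0xFDA5.

0xFDA5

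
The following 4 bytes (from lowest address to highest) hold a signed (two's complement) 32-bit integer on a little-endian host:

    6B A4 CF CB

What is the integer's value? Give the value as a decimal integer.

-875584405

In little-endian order the low byte comes first in memory.
Reassemble most-significant byte first: CB CF A4 6B → 0xCBCFA46B.
Top bit is set, so as a signed 32-bit value this is 0xCBCFA46B − 2^32 = -875584405.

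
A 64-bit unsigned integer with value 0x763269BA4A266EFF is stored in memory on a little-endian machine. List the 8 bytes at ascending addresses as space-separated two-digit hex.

Split into bytes (most-significant first): 76 32 69 BA 4A 26 6E FF.
Little-endian: lowest address holds the least-significant byte.
So at ascending addresses the bytes are FF 6E 26 4A BA 69 32 76.

FF 6E 26 4A BA 69 32 76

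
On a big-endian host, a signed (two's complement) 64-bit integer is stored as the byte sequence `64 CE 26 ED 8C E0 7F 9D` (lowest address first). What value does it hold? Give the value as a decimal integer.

7263786050707816349

Big-endian stores the most-significant byte at the lowest address.
The bytes are already most-significant first: 0x64CE26ED8CE07F9D.
0x64CE26ED8CE07F9D = 7263786050707816349.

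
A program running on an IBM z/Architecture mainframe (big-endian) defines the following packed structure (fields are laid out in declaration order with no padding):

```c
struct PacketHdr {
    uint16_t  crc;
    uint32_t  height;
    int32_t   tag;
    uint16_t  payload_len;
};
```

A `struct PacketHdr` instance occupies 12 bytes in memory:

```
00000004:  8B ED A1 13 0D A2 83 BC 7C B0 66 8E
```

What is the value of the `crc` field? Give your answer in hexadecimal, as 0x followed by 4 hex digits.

`crc` is the first field, at byte offset 0, occupying 2 bytes.
Bytes at offsets 0..1: 8B ED.
Big-endian stores the most-significant byte at the lowest address.
The bytes are already most-significant first: 0x8BED.

0x8BED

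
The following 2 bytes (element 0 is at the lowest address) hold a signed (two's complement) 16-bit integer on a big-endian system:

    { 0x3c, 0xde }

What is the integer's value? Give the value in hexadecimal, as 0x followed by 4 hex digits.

Big-endian stores the most-significant byte at the lowest address.
The bytes are already most-significant first: 0x3CDE.

0x3CDE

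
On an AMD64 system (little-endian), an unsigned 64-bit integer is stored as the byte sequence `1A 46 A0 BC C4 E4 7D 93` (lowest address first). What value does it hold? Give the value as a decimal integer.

Little-endian stores the least-significant byte at the lowest address.
Reassemble most-significant byte first: 93 7D E4 C4 BC A0 46 1A → 0x937DE4C4BCA0461A.
0x937DE4C4BCA0461A = 10627902229293581850.

10627902229293581850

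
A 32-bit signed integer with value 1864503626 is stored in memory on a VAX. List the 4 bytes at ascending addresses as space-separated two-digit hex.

1864503626 in hexadecimal, padded to 32 bits, is 0x6F22114A.
Split into bytes (most-significant first): 6F 22 11 4A.
Little-endian stores the least-significant byte at the lowest address.
So at ascending addresses the bytes are 4A 11 22 6F.

4A 11 22 6F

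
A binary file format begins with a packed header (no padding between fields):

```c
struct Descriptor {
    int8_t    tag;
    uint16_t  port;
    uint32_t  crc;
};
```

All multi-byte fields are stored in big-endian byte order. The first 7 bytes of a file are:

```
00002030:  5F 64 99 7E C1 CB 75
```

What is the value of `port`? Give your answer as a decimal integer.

25753

`port` follows `tag` (1 byte), so it starts at byte offset 1 and occupies 2 bytes.
Bytes at offsets 1..2: 64 99.
In big-endian order the high byte comes first in memory.
The bytes are already most-significant first: 0x6499.
0x6499 = 25753.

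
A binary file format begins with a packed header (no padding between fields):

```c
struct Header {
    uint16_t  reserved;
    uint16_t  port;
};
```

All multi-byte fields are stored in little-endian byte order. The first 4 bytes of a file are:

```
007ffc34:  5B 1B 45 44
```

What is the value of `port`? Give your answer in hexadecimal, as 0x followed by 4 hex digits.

`port` follows `reserved` (2 bytes), so it starts at byte offset 2 and occupies 2 bytes.
Bytes at offsets 2..3: 45 44.
Little-endian stores the least-significant byte at the lowest address.
Reassemble most-significant byte first: 44 45 → 0x4445.

0x4445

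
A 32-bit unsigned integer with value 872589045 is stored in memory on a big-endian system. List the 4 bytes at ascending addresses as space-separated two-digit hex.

34 02 A6 F5

872589045 in hexadecimal, padded to 32 bits, is 0x3402A6F5.
Split into bytes (most-significant first): 34 02 A6 F5.
Big-endian stores the most-significant byte at the lowest address.
So the memory order matches the most-significant-first order: 34 02 A6 F5.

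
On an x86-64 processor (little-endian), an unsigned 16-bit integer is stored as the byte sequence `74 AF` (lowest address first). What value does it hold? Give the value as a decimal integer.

44916

Little-endian stores the least-significant byte at the lowest address.
Reassemble most-significant byte first: AF 74 → 0xAF74.
0xAF74 = 44916.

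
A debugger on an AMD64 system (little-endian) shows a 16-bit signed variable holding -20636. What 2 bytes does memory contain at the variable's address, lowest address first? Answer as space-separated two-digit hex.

64 AF

Two's complement of -20636 in 16 bits: 20636 = 0x509C; invert → 0xAF63; add 1 → 0xAF64.
Split into bytes (most-significant first): AF 64.
Little-endian stores the least-significant byte at the lowest address.
So at ascending addresses the bytes are 64 AF.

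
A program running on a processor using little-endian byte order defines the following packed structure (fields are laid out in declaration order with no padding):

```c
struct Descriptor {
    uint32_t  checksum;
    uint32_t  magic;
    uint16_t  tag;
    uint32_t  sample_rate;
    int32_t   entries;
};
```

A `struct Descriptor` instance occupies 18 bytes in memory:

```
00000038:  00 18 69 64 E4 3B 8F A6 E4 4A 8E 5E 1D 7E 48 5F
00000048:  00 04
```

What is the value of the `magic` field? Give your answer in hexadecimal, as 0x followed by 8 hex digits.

`magic` follows `checksum` (4 bytes), so it starts at byte offset 4 and occupies 4 bytes.
Bytes at offsets 4..7: E4 3B 8F A6.
Little-endian: lowest address holds the least-significant byte.
Reassemble most-significant byte first: A6 8F 3B E4 → 0xA68F3BE4.

0xA68F3BE4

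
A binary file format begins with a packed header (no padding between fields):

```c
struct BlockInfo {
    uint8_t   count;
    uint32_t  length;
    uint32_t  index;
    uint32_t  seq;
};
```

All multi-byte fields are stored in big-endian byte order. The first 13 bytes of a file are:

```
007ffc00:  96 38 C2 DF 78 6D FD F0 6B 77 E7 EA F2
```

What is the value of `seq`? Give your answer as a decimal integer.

`seq` follows `count` (1 B), `length` (4 B), `index` (4 B), so it starts at offset 1 + 4 + 4 = 9 and occupies 4 bytes.
Bytes at offsets 9..12: 77 E7 EA F2.
In big-endian order the high byte comes first in memory.
The bytes are already most-significant first: 0x77E7EAF2.
0x77E7EAF2 = 2011687666.

2011687666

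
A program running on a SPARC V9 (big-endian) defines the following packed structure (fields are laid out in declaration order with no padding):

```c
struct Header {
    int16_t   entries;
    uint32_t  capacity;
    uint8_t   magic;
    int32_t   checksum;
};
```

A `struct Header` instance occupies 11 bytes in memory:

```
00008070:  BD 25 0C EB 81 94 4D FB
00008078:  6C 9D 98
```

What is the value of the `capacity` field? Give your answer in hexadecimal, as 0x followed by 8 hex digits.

0x0CEB8194

`capacity` follows `entries` (2 bytes), so it starts at byte offset 2 and occupies 4 bytes.
Bytes at offsets 2..5: 0C EB 81 94.
In big-endian order the high byte comes first in memory.
The bytes are already most-significant first: 0x0CEB8194.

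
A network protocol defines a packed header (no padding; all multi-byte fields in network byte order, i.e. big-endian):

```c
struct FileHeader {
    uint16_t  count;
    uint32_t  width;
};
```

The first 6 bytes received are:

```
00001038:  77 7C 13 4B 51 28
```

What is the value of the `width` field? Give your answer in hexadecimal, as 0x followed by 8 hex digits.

0x134B5128

`width` follows `count` (2 bytes), so it starts at byte offset 2 and occupies 4 bytes.
Bytes at offsets 2..5: 13 4B 51 28.
Big-endian: lowest address holds the most-significant byte.
The bytes are already most-significant first: 0x134B5128.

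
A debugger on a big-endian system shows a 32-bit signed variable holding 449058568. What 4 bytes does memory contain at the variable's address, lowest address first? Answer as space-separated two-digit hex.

449058568 in hexadecimal, padded to 32 bits, is 0x1AC41708.
Split into bytes (most-significant first): 1A C4 17 08.
Big-endian: lowest address holds the most-significant byte.
So the memory order matches the most-significant-first order: 1A C4 17 08.

1A C4 17 08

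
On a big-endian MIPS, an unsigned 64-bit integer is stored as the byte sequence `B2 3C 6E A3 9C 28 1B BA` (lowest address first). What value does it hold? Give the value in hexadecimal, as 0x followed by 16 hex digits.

0xB23C6EA39C281BBA

In big-endian order the high byte comes first in memory.
The bytes are already most-significant first: 0xB23C6EA39C281BBA.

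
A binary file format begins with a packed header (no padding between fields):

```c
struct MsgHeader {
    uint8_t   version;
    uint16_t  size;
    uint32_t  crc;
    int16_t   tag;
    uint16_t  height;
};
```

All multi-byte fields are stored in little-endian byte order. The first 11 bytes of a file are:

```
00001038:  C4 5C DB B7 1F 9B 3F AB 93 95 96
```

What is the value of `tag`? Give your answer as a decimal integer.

-27733

`tag` follows `version` (1 B), `size` (2 B), `crc` (4 B), so it starts at offset 1 + 2 + 4 = 7 and occupies 2 bytes.
Bytes at offsets 7..8: AB 93.
Little-endian: lowest address holds the least-significant byte.
Reassemble most-significant byte first: 93 AB → 0x93AB.
Top bit is set, so as a signed 16-bit value this is 0x93AB − 2^16 = -27733.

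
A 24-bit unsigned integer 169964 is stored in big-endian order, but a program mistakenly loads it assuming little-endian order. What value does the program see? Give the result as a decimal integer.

169964 in 24-bit hexadecimal is 0x0297EC.
Stored big-endian, the bytes at ascending addresses are 02 97 EC.
Read back as little-endian, the first byte is least significant, giving 0xEC9702.
0xEC9702 = 15505154.

15505154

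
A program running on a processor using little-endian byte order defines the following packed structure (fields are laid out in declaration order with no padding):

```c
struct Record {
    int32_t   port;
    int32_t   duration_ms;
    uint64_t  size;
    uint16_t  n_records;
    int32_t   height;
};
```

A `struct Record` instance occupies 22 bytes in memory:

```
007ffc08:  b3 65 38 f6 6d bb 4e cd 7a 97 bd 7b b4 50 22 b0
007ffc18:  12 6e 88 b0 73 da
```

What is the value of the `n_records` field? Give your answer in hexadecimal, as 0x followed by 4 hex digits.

0x6E12

`n_records` follows `port` (4 B), `duration_ms` (4 B), `size` (8 B), so it starts at offset 4 + 4 + 8 = 16 and occupies 2 bytes.
Bytes at offsets 16..17: 12 6E.
In little-endian order the low byte comes first in memory.
Reassemble most-significant byte first: 6E 12 → 0x6E12.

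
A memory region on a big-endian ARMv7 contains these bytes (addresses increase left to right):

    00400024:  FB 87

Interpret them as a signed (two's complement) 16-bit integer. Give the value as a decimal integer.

-1145

Big-endian stores the most-significant byte at the lowest address.
The bytes are already most-significant first: 0xFB87.
Top bit is set, so as a signed 16-bit value this is 0xFB87 − 2^16 = -1145.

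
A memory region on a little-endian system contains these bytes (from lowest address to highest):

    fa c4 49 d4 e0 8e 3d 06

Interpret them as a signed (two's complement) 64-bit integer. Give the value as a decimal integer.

449672634092340474

In little-endian order the low byte comes first in memory.
Reassemble most-significant byte first: 06 3D 8E E0 D4 49 C4 FA → 0x063D8EE0D449C4FA.
0x063D8EE0D449C4FA = 449672634092340474.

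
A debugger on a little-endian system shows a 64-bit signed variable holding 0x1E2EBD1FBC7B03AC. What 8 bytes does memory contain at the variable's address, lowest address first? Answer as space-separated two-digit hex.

Split into bytes (most-significant first): 1E 2E BD 1F BC 7B 03 AC.
Little-endian: lowest address holds the least-significant byte.
So at ascending addresses the bytes are AC 03 7B BC 1F BD 2E 1E.

AC 03 7B BC 1F BD 2E 1E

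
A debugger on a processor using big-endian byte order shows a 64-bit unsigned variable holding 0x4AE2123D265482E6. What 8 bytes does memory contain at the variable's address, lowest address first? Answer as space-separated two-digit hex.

Split into bytes (most-significant first): 4A E2 12 3D 26 54 82 E6.
Big-endian: lowest address holds the most-significant byte.
So the memory order matches the most-significant-first order: 4A E2 12 3D 26 54 82 E6.

4A E2 12 3D 26 54 82 E6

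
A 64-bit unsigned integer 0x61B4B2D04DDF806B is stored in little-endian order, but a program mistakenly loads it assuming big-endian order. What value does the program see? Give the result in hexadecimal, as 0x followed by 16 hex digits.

0x6B80DF4DD0B2B461

Stored little-endian, the bytes at ascending addresses are 6B 80 DF 4D D0 B2 B4 61.
Read back as big-endian, the last byte is least significant, giving 0x6B80DF4DD0B2B461.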